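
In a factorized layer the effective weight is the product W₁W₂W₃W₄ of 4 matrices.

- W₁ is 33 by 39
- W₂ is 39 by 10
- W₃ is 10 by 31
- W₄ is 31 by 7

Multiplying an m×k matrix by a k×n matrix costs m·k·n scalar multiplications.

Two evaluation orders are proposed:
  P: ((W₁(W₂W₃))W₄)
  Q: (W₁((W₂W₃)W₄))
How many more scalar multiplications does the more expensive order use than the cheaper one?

29586

Order P = ((W₁(W₂W₃))W₄): (W₂W₃): 39×10 by 10×31 → 39×31, cost 39·10·31 = 12090; (W₁(W₂W₃)): 33×39 by 39×31 → 33×31, cost 33·39·31 = 39897; cumulative 51987; ((W₁(W₂W₃))W₄): 33×31 by 31×7 → 33×7, cost 33·31·7 = 7161; cumulative 59148. Total 59148.
Order Q = (W₁((W₂W₃)W₄)): (W₂W₃): 39×10 by 10×31 → 39×31, cost 39·10·31 = 12090; ((W₂W₃)W₄): 39×31 by 31×7 → 39×7, cost 39·31·7 = 8463; cumulative 20553; (W₁((W₂W₃)W₄)): 33×39 by 39×7 → 33×7, cost 33·39·7 = 9009; cumulative 29562. Total 29562.
Difference: |59148 − 29562| = 29586.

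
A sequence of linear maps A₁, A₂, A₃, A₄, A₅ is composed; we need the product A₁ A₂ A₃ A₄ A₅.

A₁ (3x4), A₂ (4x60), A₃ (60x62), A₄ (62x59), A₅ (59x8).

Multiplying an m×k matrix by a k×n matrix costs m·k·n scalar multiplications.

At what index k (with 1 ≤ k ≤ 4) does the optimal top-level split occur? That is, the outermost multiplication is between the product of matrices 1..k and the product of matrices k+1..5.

Adjacent pairs: A₁A₂ = 3·4·60 = 720; A₂A₃ = 4·60·62 = 14880; A₃A₄ = 60·62·59 = 219480; A₄A₅ = 62·59·8 = 29264.
Length 3: A₁..A₃: k=1: 0+14880+3·4·62=15624; k=2: 720+0+3·60·62=11880 → min 11880 | A₂..A₄: k=2: 0+219480+4·60·59=233640; k=3: 14880+0+4·62·59=29512 → min 29512 | A₃..A₅: k=3: 0+29264+60·62·8=59024; k=4: 219480+0+60·59·8=247800 → min 59024.
Length 4: A₁..A₄: k=1: 0+29512+3·4·59=30220; k=2: 720+219480+3·60·59=230820; k=3: 11880+0+3·62·59=22854 → min 22854 | A₂..A₅: k=2: 0+59024+4·60·8=60944; k=3: 14880+29264+4·62·8=46128; k=4: 29512+0+4·59·8=31400 → min 31400.
Top-level splits: k=1: (A₁..A₁)·(A₂..A₅) → 0+31400+3·4·8 = 31496; k=2: (A₁..A₂)·(A₃..A₅) → 720+59024+3·60·8 = 61184; k=3: (A₁..A₃)·(A₄..A₅) → 11880+29264+3·62·8 = 42632; k=4: (A₁..A₄)·(A₅..A₅) → 22854+0+3·59·8 = 24270.
Best split is after A₄, i.e. k = 4.

4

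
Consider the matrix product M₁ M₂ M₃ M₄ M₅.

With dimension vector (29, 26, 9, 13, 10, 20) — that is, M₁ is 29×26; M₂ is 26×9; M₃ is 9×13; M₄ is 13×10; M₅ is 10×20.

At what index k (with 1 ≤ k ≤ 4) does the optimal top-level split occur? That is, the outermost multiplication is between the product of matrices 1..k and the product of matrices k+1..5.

2

Adjacent pairs: M₁M₂ = 29·26·9 = 6786; M₂M₃ = 26·9·13 = 3042; M₃M₄ = 9·13·10 = 1170; M₄M₅ = 13·10·20 = 2600.
Length 3: M₁..M₃: k=1: 0+3042+29·26·13=12844; k=2: 6786+0+29·9·13=10179 → min 10179 | M₂..M₄: k=2: 0+1170+26·9·10=3510; k=3: 3042+0+26·13·10=6422 → min 3510 | M₃..M₅: k=3: 0+2600+9·13·20=4940; k=4: 1170+0+9·10·20=2970 → min 2970.
Length 4: M₁..M₄: k=1: 0+3510+29·26·10=11050; k=2: 6786+1170+29·9·10=10566; k=3: 10179+0+29·13·10=13949 → min 10566 | M₂..M₅: k=2: 0+2970+26·9·20=7650; k=3: 3042+2600+26·13·20=12402; k=4: 3510+0+26·10·20=8710 → min 7650.
Top-level splits: k=1: (M₁..M₁)·(M₂..M₅) → 0+7650+29·26·20 = 22730; k=2: (M₁..M₂)·(M₃..M₅) → 6786+2970+29·9·20 = 14976; k=3: (M₁..M₃)·(M₄..M₅) → 10179+2600+29·13·20 = 20319; k=4: (M₁..M₄)·(M₅..M₅) → 10566+0+29·10·20 = 16366.
Best split is after M₂, i.e. k = 2.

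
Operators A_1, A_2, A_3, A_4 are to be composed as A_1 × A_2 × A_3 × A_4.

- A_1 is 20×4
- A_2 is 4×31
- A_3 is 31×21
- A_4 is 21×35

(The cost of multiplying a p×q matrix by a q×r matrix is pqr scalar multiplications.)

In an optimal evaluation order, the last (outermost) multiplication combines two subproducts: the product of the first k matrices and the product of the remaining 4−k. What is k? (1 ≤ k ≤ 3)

1

Adjacent pairs: A_1A_2 = 20·4·31 = 2480; A_2A_3 = 4·31·21 = 2604; A_3A_4 = 31·21·35 = 22785.
Length 3: A_1..A_3: k=1: 0+2604+20·4·21=4284; k=2: 2480+0+20·31·21=15500 → min 4284 | A_2..A_4: k=2: 0+22785+4·31·35=27125; k=3: 2604+0+4·21·35=5544 → min 5544.
Top-level splits: k=1: (A_1..A_1)·(A_2..A_4) → 0+5544+20·4·35 = 8344; k=2: (A_1..A_2)·(A_3..A_4) → 2480+22785+20·31·35 = 46965; k=3: (A_1..A_3)·(A_4..A_4) → 4284+0+20·21·35 = 18984.
Best split is after A_1, i.e. k = 1.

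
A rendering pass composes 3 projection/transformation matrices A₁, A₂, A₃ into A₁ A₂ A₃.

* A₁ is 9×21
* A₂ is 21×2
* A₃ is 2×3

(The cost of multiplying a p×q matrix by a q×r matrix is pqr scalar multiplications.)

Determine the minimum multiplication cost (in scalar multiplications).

432

Order (A₁ (A₂ A₃)): (A₂ A₃): 21×2 by 2×3 → 21×3, cost 21·2·3 = 126; (A₁ (A₂ A₃)): 9×21 by 21×3 → 9×3, cost 9·21·3 = 567; cumulative 693. Total 693.
Order ((A₁ A₂) A₃): (A₁ A₂): 9×21 by 21×2 → 9×2, cost 9·21·2 = 378; ((A₁ A₂) A₃): 9×2 by 2×3 → 9×3, cost 9·2·3 = 54; cumulative 432. Total 432.
Minimum: 432.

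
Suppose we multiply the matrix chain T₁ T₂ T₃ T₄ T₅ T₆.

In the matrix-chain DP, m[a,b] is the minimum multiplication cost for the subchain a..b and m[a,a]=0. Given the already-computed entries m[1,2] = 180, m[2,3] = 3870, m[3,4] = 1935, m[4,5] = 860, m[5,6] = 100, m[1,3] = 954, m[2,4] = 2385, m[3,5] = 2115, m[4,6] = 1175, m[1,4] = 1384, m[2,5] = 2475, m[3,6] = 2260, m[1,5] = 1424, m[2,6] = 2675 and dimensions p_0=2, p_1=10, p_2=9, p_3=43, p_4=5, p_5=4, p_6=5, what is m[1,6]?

m[1,6] = min over k∈[1,5] of m[1,k]+m[k+1,6]+p_{0}·p_k·p_{6}.
k=1: 0 + 2675 + 2·10·5 = 2775; k=2: 180 + 2260 + 2·9·5 = 2530; k=3: 954 + 1175 + 2·43·5 = 2559; k=4: 1384 + 100 + 2·5·5 = 1534; k=5: 1424 + 0 + 2·4·5 = 1464.
Minimum: 1464 at k=5.

1464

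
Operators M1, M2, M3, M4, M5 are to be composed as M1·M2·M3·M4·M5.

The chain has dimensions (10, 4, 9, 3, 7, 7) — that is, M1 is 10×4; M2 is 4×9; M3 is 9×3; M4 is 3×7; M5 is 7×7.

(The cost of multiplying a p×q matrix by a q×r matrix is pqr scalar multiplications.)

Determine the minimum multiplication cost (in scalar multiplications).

585

Adjacent pairs: M1M2 = 10·4·9 = 360; M2M3 = 4·9·3 = 108; M3M4 = 9·3·7 = 189; M4M5 = 3·7·7 = 147.
Length 3: M1..M3: k=1: 0+108+10·4·3=228; k=2: 360+0+10·9·3=630 → min 228 | M2..M4: k=2: 0+189+4·9·7=441; k=3: 108+0+4·3·7=192 → min 192 | M3..M5: k=3: 0+147+9·3·7=336; k=4: 189+0+9·7·7=630 → min 336.
Length 4: M1..M4: k=1: 0+192+10·4·7=472; k=2: 360+189+10·9·7=1179; k=3: 228+0+10·3·7=438 → min 438 | M2..M5: k=2: 0+336+4·9·7=588; k=3: 108+147+4·3·7=339; k=4: 192+0+4·7·7=388 → min 339.
Length 5: M1..M5: k=1: 0+339+10·4·7=619; k=2: 360+336+10·9·7=1326; k=3: 228+147+10·3·7=585; k=4: 438+0+10·7·7=928 → min 585.
Optimal order: ((M1·(M2·M3))·(M4·M5)) with cost 585.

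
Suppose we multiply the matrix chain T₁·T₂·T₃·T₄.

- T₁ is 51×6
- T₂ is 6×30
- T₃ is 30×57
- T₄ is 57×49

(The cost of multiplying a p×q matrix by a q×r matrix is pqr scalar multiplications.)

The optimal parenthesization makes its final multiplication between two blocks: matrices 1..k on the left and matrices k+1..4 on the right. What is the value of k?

1

Adjacent pairs: T₁T₂ = 51·6·30 = 9180; T₂T₃ = 6·30·57 = 10260; T₃T₄ = 30·57·49 = 83790.
Length 3: T₁..T₃: k=1: 0+10260+51·6·57=27702; k=2: 9180+0+51·30·57=96390 → min 27702 | T₂..T₄: k=2: 0+83790+6·30·49=92610; k=3: 10260+0+6·57·49=27018 → min 27018.
Top-level splits: k=1: (T₁..T₁)·(T₂..T₄) → 0+27018+51·6·49 = 42012; k=2: (T₁..T₂)·(T₃..T₄) → 9180+83790+51·30·49 = 167940; k=3: (T₁..T₃)·(T₄..T₄) → 27702+0+51·57·49 = 170145.
Best split is after T₁, i.e. k = 1.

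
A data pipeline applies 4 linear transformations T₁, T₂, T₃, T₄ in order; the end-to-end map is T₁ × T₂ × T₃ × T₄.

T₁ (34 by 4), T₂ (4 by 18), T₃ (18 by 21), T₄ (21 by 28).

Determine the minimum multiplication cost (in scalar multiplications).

Adjacent pairs: T₁T₂ = 34·4·18 = 2448; T₂T₃ = 4·18·21 = 1512; T₃T₄ = 18·21·28 = 10584.
Length 3: T₁..T₃: k=1: 0+1512+34·4·21=4368; k=2: 2448+0+34·18·21=15300 → min 4368 | T₂..T₄: k=2: 0+10584+4·18·28=12600; k=3: 1512+0+4·21·28=3864 → min 3864.
Length 4: T₁..T₄: k=1: 0+3864+34·4·28=7672; k=2: 2448+10584+34·18·28=30168; k=3: 4368+0+34·21·28=24360 → min 7672.
Optimal order: (T₁ × ((T₂ × T₃) × T₄)) with cost 7672.

7672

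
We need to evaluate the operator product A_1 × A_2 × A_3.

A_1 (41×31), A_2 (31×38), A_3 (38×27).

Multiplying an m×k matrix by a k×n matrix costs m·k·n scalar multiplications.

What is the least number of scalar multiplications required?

Order (A_1 × (A_2 × A_3)): (A_2 × A_3): 31×38 by 38×27 → 31×27, cost 31·38·27 = 31806; (A_1 × (A_2 × A_3)): 41×31 by 31×27 → 41×27, cost 41·31·27 = 34317; cumulative 66123. Total 66123.
Order ((A_1 × A_2) × A_3): (A_1 × A_2): 41×31 by 31×38 → 41×38, cost 41·31·38 = 48298; ((A_1 × A_2) × A_3): 41×38 by 38×27 → 41×27, cost 41·38·27 = 42066; cumulative 90364. Total 90364.
Minimum: 66123.

66123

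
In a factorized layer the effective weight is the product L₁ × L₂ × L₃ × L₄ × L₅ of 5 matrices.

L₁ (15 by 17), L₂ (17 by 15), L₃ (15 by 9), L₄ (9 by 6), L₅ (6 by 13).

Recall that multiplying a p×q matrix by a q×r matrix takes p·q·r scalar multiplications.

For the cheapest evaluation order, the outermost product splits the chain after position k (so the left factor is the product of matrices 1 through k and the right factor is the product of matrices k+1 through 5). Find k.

4

Adjacent pairs: L₁L₂ = 15·17·15 = 3825; L₂L₃ = 17·15·9 = 2295; L₃L₄ = 15·9·6 = 810; L₄L₅ = 9·6·13 = 702.
Length 3: L₁..L₃: k=1: 0+2295+15·17·9=4590; k=2: 3825+0+15·15·9=5850 → min 4590 | L₂..L₄: k=2: 0+810+17·15·6=2340; k=3: 2295+0+17·9·6=3213 → min 2340 | L₃..L₅: k=3: 0+702+15·9·13=2457; k=4: 810+0+15·6·13=1980 → min 1980.
Length 4: L₁..L₄: k=1: 0+2340+15·17·6=3870; k=2: 3825+810+15·15·6=5985; k=3: 4590+0+15·9·6=5400 → min 3870 | L₂..L₅: k=2: 0+1980+17·15·13=5295; k=3: 2295+702+17·9·13=4986; k=4: 2340+0+17·6·13=3666 → min 3666.
Top-level splits: k=1: (L₁..L₁)·(L₂..L₅) → 0+3666+15·17·13 = 6981; k=2: (L₁..L₂)·(L₃..L₅) → 3825+1980+15·15·13 = 8730; k=3: (L₁..L₃)·(L₄..L₅) → 4590+702+15·9·13 = 7047; k=4: (L₁..L₄)·(L₅..L₅) → 3870+0+15·6·13 = 5040.
Best split is after L₄, i.e. k = 4.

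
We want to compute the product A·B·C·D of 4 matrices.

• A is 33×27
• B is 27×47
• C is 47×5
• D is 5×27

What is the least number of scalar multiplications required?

Adjacent pairs: AB = 33·27·47 = 41877; BC = 27·47·5 = 6345; CD = 47·5·27 = 6345.
Length 3: A..C: k=1: 0+6345+33·27·5=10800; k=2: 41877+0+33·47·5=49632 → min 10800 | B..D: k=2: 0+6345+27·47·27=40608; k=3: 6345+0+27·5·27=9990 → min 9990.
Length 4: A..D: k=1: 0+9990+33·27·27=34047; k=2: 41877+6345+33·47·27=90099; k=3: 10800+0+33·5·27=15255 → min 15255.
Optimal order: ((A·(B·C))·D) with cost 15255.

15255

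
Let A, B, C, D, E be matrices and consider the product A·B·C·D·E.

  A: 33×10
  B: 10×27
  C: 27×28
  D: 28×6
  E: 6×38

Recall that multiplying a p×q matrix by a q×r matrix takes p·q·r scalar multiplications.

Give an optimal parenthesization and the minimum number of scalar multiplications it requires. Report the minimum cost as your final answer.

Adjacent pairs: AB = 33·10·27 = 8910; BC = 10·27·28 = 7560; CD = 27·28·6 = 4536; DE = 28·6·38 = 6384.
Length 3: A..C: k=1: 0+7560+33·10·28=16800; k=2: 8910+0+33·27·28=33858 → min 16800 | B..D: k=2: 0+4536+10·27·6=6156; k=3: 7560+0+10·28·6=9240 → min 6156 | C..E: k=3: 0+6384+27·28·38=35112; k=4: 4536+0+27·6·38=10692 → min 10692.
Length 4: A..D: k=1: 0+6156+33·10·6=8136; k=2: 8910+4536+33·27·6=18792; k=3: 16800+0+33·28·6=22344 → min 8136 | B..E: k=2: 0+10692+10·27·38=20952; k=3: 7560+6384+10·28·38=24584; k=4: 6156+0+10·6·38=8436 → min 8436.
Length 5: A..E: k=1: 0+8436+33·10·38=20976; k=2: 8910+10692+33·27·38=53460; k=3: 16800+6384+33·28·38=58296; k=4: 8136+0+33·6·38=15660 → min 15660.
Optimal parenthesization: ((A·(B·(C·D)))·E) with cost 15660.

15660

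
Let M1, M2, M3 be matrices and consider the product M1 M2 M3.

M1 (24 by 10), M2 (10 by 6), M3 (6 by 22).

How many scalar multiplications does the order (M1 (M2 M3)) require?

6600

(M2 M3): 10×6 by 6×22 → 10×22, cost 10·6·22 = 1320
(M1 (M2 M3)): 24×10 by 10×22 → 24×22, cost 24·10·22 = 5280; cumulative 6600
Total: 6600 scalar multiplications.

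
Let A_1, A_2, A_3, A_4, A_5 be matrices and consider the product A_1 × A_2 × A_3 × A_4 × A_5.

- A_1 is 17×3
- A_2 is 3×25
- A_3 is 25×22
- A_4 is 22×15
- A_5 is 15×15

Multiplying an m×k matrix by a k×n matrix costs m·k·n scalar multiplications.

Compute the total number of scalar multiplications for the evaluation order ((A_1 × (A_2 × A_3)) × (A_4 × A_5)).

(A_2 × A_3): 3×25 by 25×22 → 3×22, cost 3·25·22 = 1650
(A_1 × (A_2 × A_3)): 17×3 by 3×22 → 17×22, cost 17·3·22 = 1122; cumulative 2772
(A_4 × A_5): 22×15 by 15×15 → 22×15, cost 22·15·15 = 4950
((A_1 × (A_2 × A_3)) × (A_4 × A_5)): 17×22 by 22×15 → 17×15, cost 17·22·15 = 5610; cumulative 13332
Total: 13332 scalar multiplications.

13332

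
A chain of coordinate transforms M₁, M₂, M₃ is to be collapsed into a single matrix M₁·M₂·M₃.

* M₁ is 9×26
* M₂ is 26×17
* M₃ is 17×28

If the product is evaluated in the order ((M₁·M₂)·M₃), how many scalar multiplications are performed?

8262

(M₁·M₂): 9×26 by 26×17 → 9×17, cost 9·26·17 = 3978
((M₁·M₂)·M₃): 9×17 by 17×28 → 9×28, cost 9·17·28 = 4284; cumulative 8262
Total: 8262 scalar multiplications.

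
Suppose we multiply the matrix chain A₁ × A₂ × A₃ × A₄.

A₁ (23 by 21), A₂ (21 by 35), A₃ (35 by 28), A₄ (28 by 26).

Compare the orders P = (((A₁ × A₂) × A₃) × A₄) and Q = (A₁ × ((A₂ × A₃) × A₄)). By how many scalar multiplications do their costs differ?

7763

Order P = (((A₁ × A₂) × A₃) × A₄): (A₁ × A₂): 23×21 by 21×35 → 23×35, cost 23·21·35 = 16905; ((A₁ × A₂) × A₃): 23×35 by 35×28 → 23×28, cost 23·35·28 = 22540; cumulative 39445; (((A₁ × A₂) × A₃) × A₄): 23×28 by 28×26 → 23×26, cost 23·28·26 = 16744; cumulative 56189. Total 56189.
Order Q = (A₁ × ((A₂ × A₃) × A₄)): (A₂ × A₃): 21×35 by 35×28 → 21×28, cost 21·35·28 = 20580; ((A₂ × A₃) × A₄): 21×28 by 28×26 → 21×26, cost 21·28·26 = 15288; cumulative 35868; (A₁ × ((A₂ × A₃) × A₄)): 23×21 by 21×26 → 23×26, cost 23·21·26 = 12558; cumulative 48426. Total 48426.
Difference: |56189 − 48426| = 7763.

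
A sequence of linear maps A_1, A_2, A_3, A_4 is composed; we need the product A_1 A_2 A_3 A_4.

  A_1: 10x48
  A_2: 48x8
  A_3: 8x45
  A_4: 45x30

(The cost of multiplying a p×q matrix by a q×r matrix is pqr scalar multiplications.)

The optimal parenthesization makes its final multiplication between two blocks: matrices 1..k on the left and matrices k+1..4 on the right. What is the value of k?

2

Adjacent pairs: A_1A_2 = 10·48·8 = 3840; A_2A_3 = 48·8·45 = 17280; A_3A_4 = 8·45·30 = 10800.
Length 3: A_1..A_3: k=1: 0+17280+10·48·45=38880; k=2: 3840+0+10·8·45=7440 → min 7440 | A_2..A_4: k=2: 0+10800+48·8·30=22320; k=3: 17280+0+48·45·30=82080 → min 22320.
Top-level splits: k=1: (A_1..A_1)·(A_2..A_4) → 0+22320+10·48·30 = 36720; k=2: (A_1..A_2)·(A_3..A_4) → 3840+10800+10·8·30 = 17040; k=3: (A_1..A_3)·(A_4..A_4) → 7440+0+10·45·30 = 20940.
Best split is after A_2, i.e. k = 2.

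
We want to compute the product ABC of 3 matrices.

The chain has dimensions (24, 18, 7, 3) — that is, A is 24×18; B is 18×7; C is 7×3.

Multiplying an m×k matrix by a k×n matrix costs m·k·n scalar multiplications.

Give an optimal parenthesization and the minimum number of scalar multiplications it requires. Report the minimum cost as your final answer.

(A(BC)): cost 1674.
((AB)C): cost 3528.
Optimal: (A(BC)) with cost 1674.

1674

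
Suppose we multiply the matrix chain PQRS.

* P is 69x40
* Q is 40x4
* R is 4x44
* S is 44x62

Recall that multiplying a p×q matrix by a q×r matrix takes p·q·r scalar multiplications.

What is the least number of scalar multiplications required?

Adjacent pairs: PQ = 69·40·4 = 11040; QR = 40·4·44 = 7040; RS = 4·44·62 = 10912.
Length 3: P..R: k=1: 0+7040+69·40·44=128480; k=2: 11040+0+69·4·44=23184 → min 23184 | Q..S: k=2: 0+10912+40·4·62=20832; k=3: 7040+0+40·44·62=116160 → min 20832.
Length 4: P..S: k=1: 0+20832+69·40·62=191952; k=2: 11040+10912+69·4·62=39064; k=3: 23184+0+69·44·62=211416 → min 39064.
Optimal order: ((PQ)(RS)) with cost 39064.

39064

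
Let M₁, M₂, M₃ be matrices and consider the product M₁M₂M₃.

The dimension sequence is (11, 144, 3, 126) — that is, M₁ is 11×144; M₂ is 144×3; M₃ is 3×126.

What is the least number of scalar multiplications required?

Order (M₁(M₂M₃)): (M₂M₃): 144×3 by 3×126 → 144×126, cost 144·3·126 = 54432; (M₁(M₂M₃)): 11×144 by 144×126 → 11×126, cost 11·144·126 = 199584; cumulative 254016. Total 254016.
Order ((M₁M₂)M₃): (M₁M₂): 11×144 by 144×3 → 11×3, cost 11·144·3 = 4752; ((M₁M₂)M₃): 11×3 by 3×126 → 11×126, cost 11·3·126 = 4158; cumulative 8910. Total 8910.
Minimum: 8910.

8910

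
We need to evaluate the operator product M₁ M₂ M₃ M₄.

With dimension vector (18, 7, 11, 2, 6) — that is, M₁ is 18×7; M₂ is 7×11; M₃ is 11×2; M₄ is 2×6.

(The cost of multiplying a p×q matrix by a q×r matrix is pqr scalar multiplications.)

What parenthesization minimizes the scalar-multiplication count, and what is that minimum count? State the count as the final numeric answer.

622

Adjacent pairs: M₁M₂ = 18·7·11 = 1386; M₂M₃ = 7·11·2 = 154; M₃M₄ = 11·2·6 = 132.
Length 3: M₁..M₃: k=1: 0+154+18·7·2=406; k=2: 1386+0+18·11·2=1782 → min 406 | M₂..M₄: k=2: 0+132+7·11·6=594; k=3: 154+0+7·2·6=238 → min 238.
Length 4: M₁..M₄: k=1: 0+238+18·7·6=994; k=2: 1386+132+18·11·6=2706; k=3: 406+0+18·2·6=622 → min 622.
Optimal parenthesization: ((M₁ (M₂ M₃)) M₄) with cost 622.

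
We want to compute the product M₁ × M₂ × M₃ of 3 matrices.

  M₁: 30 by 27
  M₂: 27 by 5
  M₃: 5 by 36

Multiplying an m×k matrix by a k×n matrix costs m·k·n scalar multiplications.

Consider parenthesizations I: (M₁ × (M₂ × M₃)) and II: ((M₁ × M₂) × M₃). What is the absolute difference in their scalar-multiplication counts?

24570

Order I = (M₁ × (M₂ × M₃)): (M₂ × M₃): 27×5 by 5×36 → 27×36, cost 27·5·36 = 4860; (M₁ × (M₂ × M₃)): 30×27 by 27×36 → 30×36, cost 30·27·36 = 29160; cumulative 34020. Total 34020.
Order II = ((M₁ × M₂) × M₃): (M₁ × M₂): 30×27 by 27×5 → 30×5, cost 30·27·5 = 4050; ((M₁ × M₂) × M₃): 30×5 by 5×36 → 30×36, cost 30·5·36 = 5400; cumulative 9450. Total 9450.
Difference: |34020 − 9450| = 24570.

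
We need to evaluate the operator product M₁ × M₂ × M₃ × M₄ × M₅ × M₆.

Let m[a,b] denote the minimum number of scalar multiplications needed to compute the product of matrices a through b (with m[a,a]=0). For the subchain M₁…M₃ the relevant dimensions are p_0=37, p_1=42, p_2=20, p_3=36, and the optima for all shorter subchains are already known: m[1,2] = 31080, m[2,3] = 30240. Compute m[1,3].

57720

m[1,3] = min over k∈[1,2] of m[1,k]+m[k+1,3]+p_{0}·p_k·p_{3}.
k=1: 0 + 30240 + 37·42·36 = 86184; k=2: 31080 + 0 + 37·20·36 = 57720.
Minimum: 57720 at k=2.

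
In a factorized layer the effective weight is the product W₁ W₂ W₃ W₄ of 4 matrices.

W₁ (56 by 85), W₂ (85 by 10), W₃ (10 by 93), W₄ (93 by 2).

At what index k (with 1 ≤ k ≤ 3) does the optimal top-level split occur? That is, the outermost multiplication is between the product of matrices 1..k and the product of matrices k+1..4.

Adjacent pairs: W₁W₂ = 56·85·10 = 47600; W₂W₃ = 85·10·93 = 79050; W₃W₄ = 10·93·2 = 1860.
Length 3: W₁..W₃: k=1: 0+79050+56·85·93=521730; k=2: 47600+0+56·10·93=99680 → min 99680 | W₂..W₄: k=2: 0+1860+85·10·2=3560; k=3: 79050+0+85·93·2=94860 → min 3560.
Top-level splits: k=1: (W₁..W₁)·(W₂..W₄) → 0+3560+56·85·2 = 13080; k=2: (W₁..W₂)·(W₃..W₄) → 47600+1860+56·10·2 = 50580; k=3: (W₁..W₃)·(W₄..W₄) → 99680+0+56·93·2 = 110096.
Best split is after W₁, i.e. k = 1.

1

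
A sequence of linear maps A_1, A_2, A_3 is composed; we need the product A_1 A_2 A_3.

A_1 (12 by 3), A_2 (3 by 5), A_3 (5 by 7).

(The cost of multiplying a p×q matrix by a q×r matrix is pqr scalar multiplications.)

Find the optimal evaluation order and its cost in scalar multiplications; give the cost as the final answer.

357

(A_1 (A_2 A_3)): cost 357.
((A_1 A_2) A_3): cost 600.
Optimal: (A_1 (A_2 A_3)) with cost 357.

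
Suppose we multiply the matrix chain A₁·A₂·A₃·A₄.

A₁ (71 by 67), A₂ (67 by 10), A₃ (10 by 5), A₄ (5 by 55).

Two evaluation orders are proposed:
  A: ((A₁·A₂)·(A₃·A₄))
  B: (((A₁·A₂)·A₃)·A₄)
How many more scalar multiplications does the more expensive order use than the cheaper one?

18725

Order A = ((A₁·A₂)·(A₃·A₄)): (A₁·A₂): 71×67 by 67×10 → 71×10, cost 71·67·10 = 47570; (A₃·A₄): 10×5 by 5×55 → 10×55, cost 10·5·55 = 2750; ((A₁·A₂)·(A₃·A₄)): 71×10 by 10×55 → 71×55, cost 71·10·55 = 39050; cumulative 89370. Total 89370.
Order B = (((A₁·A₂)·A₃)·A₄): (A₁·A₂): 71×67 by 67×10 → 71×10, cost 71·67·10 = 47570; ((A₁·A₂)·A₃): 71×10 by 10×5 → 71×5, cost 71·10·5 = 3550; cumulative 51120; (((A₁·A₂)·A₃)·A₄): 71×5 by 5×55 → 71×55, cost 71·5·55 = 19525; cumulative 70645. Total 70645.
Difference: |89370 − 70645| = 18725.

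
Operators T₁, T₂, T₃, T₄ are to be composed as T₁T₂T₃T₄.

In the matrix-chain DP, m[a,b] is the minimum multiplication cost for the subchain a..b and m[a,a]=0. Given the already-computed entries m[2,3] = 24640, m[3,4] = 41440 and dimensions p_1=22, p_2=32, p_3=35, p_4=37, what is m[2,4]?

53130

m[2,4] = min over k∈[2,3] of m[2,k]+m[k+1,4]+p_{1}·p_k·p_{4}.
k=2: 0 + 41440 + 22·32·37 = 67488; k=3: 24640 + 0 + 22·35·37 = 53130.
Minimum: 53130 at k=3.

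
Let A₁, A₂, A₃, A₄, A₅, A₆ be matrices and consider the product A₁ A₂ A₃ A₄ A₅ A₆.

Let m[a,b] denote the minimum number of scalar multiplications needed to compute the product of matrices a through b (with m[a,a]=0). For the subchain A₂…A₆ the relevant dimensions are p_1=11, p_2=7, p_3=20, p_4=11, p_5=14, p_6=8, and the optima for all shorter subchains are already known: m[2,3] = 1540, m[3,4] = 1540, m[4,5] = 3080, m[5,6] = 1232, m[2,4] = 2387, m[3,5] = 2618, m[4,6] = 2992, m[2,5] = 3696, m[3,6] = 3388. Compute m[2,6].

m[2,6] = min over k∈[2,5] of m[2,k]+m[k+1,6]+p_{1}·p_k·p_{6}.
k=2: 0 + 3388 + 11·7·8 = 4004; k=3: 1540 + 2992 + 11·20·8 = 6292; k=4: 2387 + 1232 + 11·11·8 = 4587; k=5: 3696 + 0 + 11·14·8 = 4928.
Minimum: 4004 at k=2.

4004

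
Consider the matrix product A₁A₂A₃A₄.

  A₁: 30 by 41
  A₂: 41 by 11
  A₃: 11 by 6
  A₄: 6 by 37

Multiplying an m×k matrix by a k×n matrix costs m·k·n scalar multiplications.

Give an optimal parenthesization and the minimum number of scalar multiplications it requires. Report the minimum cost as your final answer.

Adjacent pairs: A₁A₂ = 30·41·11 = 13530; A₂A₃ = 41·11·6 = 2706; A₃A₄ = 11·6·37 = 2442.
Length 3: A₁..A₃: k=1: 0+2706+30·41·6=10086; k=2: 13530+0+30·11·6=15510 → min 10086 | A₂..A₄: k=2: 0+2442+41·11·37=19129; k=3: 2706+0+41·6·37=11808 → min 11808.
Length 4: A₁..A₄: k=1: 0+11808+30·41·37=57318; k=2: 13530+2442+30·11·37=28182; k=3: 10086+0+30·6·37=16746 → min 16746.
Optimal parenthesization: ((A₁(A₂A₃))A₄) with cost 16746.

16746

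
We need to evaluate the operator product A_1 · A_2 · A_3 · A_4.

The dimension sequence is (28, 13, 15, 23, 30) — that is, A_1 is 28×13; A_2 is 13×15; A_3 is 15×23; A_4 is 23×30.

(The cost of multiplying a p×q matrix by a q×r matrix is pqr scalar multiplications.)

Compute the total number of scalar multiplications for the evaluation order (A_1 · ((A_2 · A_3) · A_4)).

24375

(A_2 · A_3): 13×15 by 15×23 → 13×23, cost 13·15·23 = 4485
((A_2 · A_3) · A_4): 13×23 by 23×30 → 13×30, cost 13·23·30 = 8970; cumulative 13455
(A_1 · ((A_2 · A_3) · A_4)): 28×13 by 13×30 → 28×30, cost 28·13·30 = 10920; cumulative 24375
Total: 24375 scalar multiplications.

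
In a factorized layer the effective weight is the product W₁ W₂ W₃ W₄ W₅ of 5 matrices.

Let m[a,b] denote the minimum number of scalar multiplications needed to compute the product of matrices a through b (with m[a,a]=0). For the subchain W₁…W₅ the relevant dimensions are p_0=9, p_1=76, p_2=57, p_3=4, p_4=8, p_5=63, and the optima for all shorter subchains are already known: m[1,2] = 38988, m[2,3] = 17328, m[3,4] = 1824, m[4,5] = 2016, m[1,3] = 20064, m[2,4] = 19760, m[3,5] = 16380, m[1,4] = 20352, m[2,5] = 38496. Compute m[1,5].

m[1,5] = min over k∈[1,4] of m[1,k]+m[k+1,5]+p_{0}·p_k·p_{5}.
k=1: 0 + 38496 + 9·76·63 = 81588; k=2: 38988 + 16380 + 9·57·63 = 87687; k=3: 20064 + 2016 + 9·4·63 = 24348; k=4: 20352 + 0 + 9·8·63 = 24888.
Minimum: 24348 at k=3.

24348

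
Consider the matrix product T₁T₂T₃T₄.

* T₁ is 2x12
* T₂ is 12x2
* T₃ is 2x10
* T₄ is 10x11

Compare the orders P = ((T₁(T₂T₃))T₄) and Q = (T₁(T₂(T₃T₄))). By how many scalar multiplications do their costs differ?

Order P = ((T₁(T₂T₃))T₄): (T₂T₃): 12×2 by 2×10 → 12×10, cost 12·2·10 = 240; (T₁(T₂T₃)): 2×12 by 12×10 → 2×10, cost 2·12·10 = 240; cumulative 480; ((T₁(T₂T₃))T₄): 2×10 by 10×11 → 2×11, cost 2·10·11 = 220; cumulative 700. Total 700.
Order Q = (T₁(T₂(T₃T₄))): (T₃T₄): 2×10 by 10×11 → 2×11, cost 2·10·11 = 220; (T₂(T₃T₄)): 12×2 by 2×11 → 12×11, cost 12·2·11 = 264; cumulative 484; (T₁(T₂(T₃T₄))): 2×12 by 12×11 → 2×11, cost 2·12·11 = 264; cumulative 748. Total 748.
Difference: |700 − 748| = 48.

48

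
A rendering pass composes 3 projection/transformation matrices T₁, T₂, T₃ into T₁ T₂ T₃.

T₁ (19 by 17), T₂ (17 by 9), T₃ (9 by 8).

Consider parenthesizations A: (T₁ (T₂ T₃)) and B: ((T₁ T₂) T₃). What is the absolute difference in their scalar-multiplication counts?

467

Order A = (T₁ (T₂ T₃)): (T₂ T₃): 17×9 by 9×8 → 17×8, cost 17·9·8 = 1224; (T₁ (T₂ T₃)): 19×17 by 17×8 → 19×8, cost 19·17·8 = 2584; cumulative 3808. Total 3808.
Order B = ((T₁ T₂) T₃): (T₁ T₂): 19×17 by 17×9 → 19×9, cost 19·17·9 = 2907; ((T₁ T₂) T₃): 19×9 by 9×8 → 19×8, cost 19·9·8 = 1368; cumulative 4275. Total 4275.
Difference: |3808 − 4275| = 467.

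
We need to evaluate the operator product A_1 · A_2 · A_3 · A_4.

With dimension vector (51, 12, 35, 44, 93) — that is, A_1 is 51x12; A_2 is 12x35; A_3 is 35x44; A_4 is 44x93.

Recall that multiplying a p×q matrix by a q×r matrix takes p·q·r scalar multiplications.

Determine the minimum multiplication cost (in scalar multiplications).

124500

Adjacent pairs: A_1A_2 = 51·12·35 = 21420; A_2A_3 = 12·35·44 = 18480; A_3A_4 = 35·44·93 = 143220.
Length 3: A_1..A_3: k=1: 0+18480+51·12·44=45408; k=2: 21420+0+51·35·44=99960 → min 45408 | A_2..A_4: k=2: 0+143220+12·35·93=182280; k=3: 18480+0+12·44·93=67584 → min 67584.
Length 4: A_1..A_4: k=1: 0+67584+51·12·93=124500; k=2: 21420+143220+51·35·93=330645; k=3: 45408+0+51·44·93=254100 → min 124500.
Optimal order: (A_1 · ((A_2 · A_3) · A_4)) with cost 124500.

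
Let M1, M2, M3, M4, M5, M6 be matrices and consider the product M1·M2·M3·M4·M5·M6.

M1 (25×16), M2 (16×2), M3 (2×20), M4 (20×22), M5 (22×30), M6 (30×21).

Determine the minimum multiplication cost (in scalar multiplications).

Adjacent pairs: M1M2 = 25·16·2 = 800; M2M3 = 16·2·20 = 640; M3M4 = 2·20·22 = 880; M4M5 = 20·22·30 = 13200; M5M6 = 22·30·21 = 13860.
Length 3: M1..M3: k=1: 0+640+25·16·20=8640; k=2: 800+0+25·2·20=1800 → min 1800 | M2..M4: k=2: 0+880+16·2·22=1584; k=3: 640+0+16·20·22=7680 → min 1584 | M3..M5: k=3: 0+13200+2·20·30=14400; k=4: 880+0+2·22·30=2200 → min 2200 | M4..M6: k=4: 0+13860+20·22·21=23100; k=5: 13200+0+20·30·21=25800 → min 23100.
Length 4: M1..M4: k=1: 0+1584+25·16·22=10384; k=2: 800+880+25·2·22=2780; k=3: 1800+0+25·20·22=12800 → min 2780 | M2..M5: k=2: 0+2200+16·2·30=3160; k=3: 640+13200+16·20·30=23440; k=4: 1584+0+16·22·30=12144 → min 3160 | M3..M6: k=3: 0+23100+2·20·21=23940; k=4: 880+13860+2·22·21=15664; k=5: 2200+0+2·30·21=3460 → min 3460.
Length 5: M1..M5: k=1: 0+3160+25·16·30=15160; k=2: 800+2200+25·2·30=4500; k=3: 1800+13200+25·20·30=30000; k=4: 2780+0+25·22·30=19280 → min 4500 | M2..M6: k=2: 0+3460+16·2·21=4132; k=3: 640+23100+16·20·21=30460; k=4: 1584+13860+16·22·21=22836; k=5: 3160+0+16·30·21=13240 → min 4132.
Length 6: M1..M6: k=1: 0+4132+25·16·21=12532; k=2: 800+3460+25·2·21=5310; k=3: 1800+23100+25·20·21=35400; k=4: 2780+13860+25·22·21=28190; k=5: 4500+0+25·30·21=20250 → min 5310.
Optimal order: ((M1·M2)·(((M3·M4)·M5)·M6)) with cost 5310.

5310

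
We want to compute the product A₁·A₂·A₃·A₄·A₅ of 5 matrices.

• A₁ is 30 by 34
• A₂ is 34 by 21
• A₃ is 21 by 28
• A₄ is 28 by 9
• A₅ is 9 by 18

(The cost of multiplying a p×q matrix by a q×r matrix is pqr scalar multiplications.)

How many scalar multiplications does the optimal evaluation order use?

Adjacent pairs: A₁A₂ = 30·34·21 = 21420; A₂A₃ = 34·21·28 = 19992; A₃A₄ = 21·28·9 = 5292; A₄A₅ = 28·9·18 = 4536.
Length 3: A₁..A₃: k=1: 0+19992+30·34·28=48552; k=2: 21420+0+30·21·28=39060 → min 39060 | A₂..A₄: k=2: 0+5292+34·21·9=11718; k=3: 19992+0+34·28·9=28560 → min 11718 | A₃..A₅: k=3: 0+4536+21·28·18=15120; k=4: 5292+0+21·9·18=8694 → min 8694.
Length 4: A₁..A₄: k=1: 0+11718+30·34·9=20898; k=2: 21420+5292+30·21·9=32382; k=3: 39060+0+30·28·9=46620 → min 20898 | A₂..A₅: k=2: 0+8694+34·21·18=21546; k=3: 19992+4536+34·28·18=41664; k=4: 11718+0+34·9·18=17226 → min 17226.
Length 5: A₁..A₅: k=1: 0+17226+30·34·18=35586; k=2: 21420+8694+30·21·18=41454; k=3: 39060+4536+30·28·18=58716; k=4: 20898+0+30·9·18=25758 → min 25758.
Optimal order: ((A₁·(A₂·(A₃·A₄)))·A₅) with cost 25758.

25758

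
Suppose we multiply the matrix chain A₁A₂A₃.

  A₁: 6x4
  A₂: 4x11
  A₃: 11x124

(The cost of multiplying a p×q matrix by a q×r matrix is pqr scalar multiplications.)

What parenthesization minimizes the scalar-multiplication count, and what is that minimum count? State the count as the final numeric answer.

(A₁(A₂A₃)): cost 8432.
((A₁A₂)A₃): cost 8448.
Optimal: (A₁(A₂A₃)) with cost 8432.

8432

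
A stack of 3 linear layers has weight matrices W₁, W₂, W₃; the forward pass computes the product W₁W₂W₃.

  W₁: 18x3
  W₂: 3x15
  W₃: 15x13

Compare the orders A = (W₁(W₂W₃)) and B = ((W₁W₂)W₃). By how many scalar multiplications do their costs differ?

Order A = (W₁(W₂W₃)): (W₂W₃): 3×15 by 15×13 → 3×13, cost 3·15·13 = 585; (W₁(W₂W₃)): 18×3 by 3×13 → 18×13, cost 18·3·13 = 702; cumulative 1287. Total 1287.
Order B = ((W₁W₂)W₃): (W₁W₂): 18×3 by 3×15 → 18×15, cost 18·3·15 = 810; ((W₁W₂)W₃): 18×15 by 15×13 → 18×13, cost 18·15·13 = 3510; cumulative 4320. Total 4320.
Difference: |1287 − 4320| = 3033.

3033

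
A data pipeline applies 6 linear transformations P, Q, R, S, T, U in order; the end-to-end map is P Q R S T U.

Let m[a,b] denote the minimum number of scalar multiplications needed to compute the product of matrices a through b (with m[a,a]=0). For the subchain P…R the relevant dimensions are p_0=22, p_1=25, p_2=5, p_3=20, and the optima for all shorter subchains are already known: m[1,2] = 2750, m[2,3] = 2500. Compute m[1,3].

4950

m[1,3] = min over k∈[1,2] of m[1,k]+m[k+1,3]+p_{0}·p_k·p_{3}.
k=1: 0 + 2500 + 22·25·20 = 13500; k=2: 2750 + 0 + 22·5·20 = 4950.
Minimum: 4950 at k=2.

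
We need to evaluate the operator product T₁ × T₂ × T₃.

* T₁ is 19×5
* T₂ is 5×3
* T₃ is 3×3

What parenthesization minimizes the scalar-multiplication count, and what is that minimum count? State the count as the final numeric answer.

(T₁ × (T₂ × T₃)): cost 330.
((T₁ × T₂) × T₃): cost 456.
Optimal: (T₁ × (T₂ × T₃)) with cost 330.

330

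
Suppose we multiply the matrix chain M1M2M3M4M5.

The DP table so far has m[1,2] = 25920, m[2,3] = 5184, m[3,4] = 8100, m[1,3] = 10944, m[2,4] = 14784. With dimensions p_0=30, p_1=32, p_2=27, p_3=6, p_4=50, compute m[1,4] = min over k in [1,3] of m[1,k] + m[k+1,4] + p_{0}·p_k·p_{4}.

m[1,4] = min over k∈[1,3] of m[1,k]+m[k+1,4]+p_{0}·p_k·p_{4}.
k=1: 0 + 14784 + 30·32·50 = 62784; k=2: 25920 + 8100 + 30·27·50 = 74520; k=3: 10944 + 0 + 30·6·50 = 19944.
Minimum: 19944 at k=3.

19944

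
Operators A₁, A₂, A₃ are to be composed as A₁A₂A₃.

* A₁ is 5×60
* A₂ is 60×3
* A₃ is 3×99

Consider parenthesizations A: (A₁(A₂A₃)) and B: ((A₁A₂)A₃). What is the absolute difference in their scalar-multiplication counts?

Order A = (A₁(A₂A₃)): (A₂A₃): 60×3 by 3×99 → 60×99, cost 60·3·99 = 17820; (A₁(A₂A₃)): 5×60 by 60×99 → 5×99, cost 5·60·99 = 29700; cumulative 47520. Total 47520.
Order B = ((A₁A₂)A₃): (A₁A₂): 5×60 by 60×3 → 5×3, cost 5·60·3 = 900; ((A₁A₂)A₃): 5×3 by 3×99 → 5×99, cost 5·3·99 = 1485; cumulative 2385. Total 2385.
Difference: |47520 − 2385| = 45135.

45135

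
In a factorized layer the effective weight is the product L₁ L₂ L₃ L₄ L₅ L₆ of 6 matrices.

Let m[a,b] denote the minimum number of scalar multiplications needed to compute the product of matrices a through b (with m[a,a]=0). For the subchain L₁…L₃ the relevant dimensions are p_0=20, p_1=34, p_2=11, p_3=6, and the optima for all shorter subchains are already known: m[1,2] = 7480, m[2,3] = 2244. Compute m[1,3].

6324

m[1,3] = min over k∈[1,2] of m[1,k]+m[k+1,3]+p_{0}·p_k·p_{3}.
k=1: 0 + 2244 + 20·34·6 = 6324; k=2: 7480 + 0 + 20·11·6 = 8800.
Minimum: 6324 at k=1.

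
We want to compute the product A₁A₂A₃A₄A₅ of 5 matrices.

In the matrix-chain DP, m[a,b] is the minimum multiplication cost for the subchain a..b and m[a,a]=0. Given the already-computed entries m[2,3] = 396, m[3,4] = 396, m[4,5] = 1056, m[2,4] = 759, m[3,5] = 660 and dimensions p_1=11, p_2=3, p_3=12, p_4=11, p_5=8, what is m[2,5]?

924

m[2,5] = min over k∈[2,4] of m[2,k]+m[k+1,5]+p_{1}·p_k·p_{5}.
k=2: 0 + 660 + 11·3·8 = 924; k=3: 396 + 1056 + 11·12·8 = 2508; k=4: 759 + 0 + 11·11·8 = 1727.
Minimum: 924 at k=2.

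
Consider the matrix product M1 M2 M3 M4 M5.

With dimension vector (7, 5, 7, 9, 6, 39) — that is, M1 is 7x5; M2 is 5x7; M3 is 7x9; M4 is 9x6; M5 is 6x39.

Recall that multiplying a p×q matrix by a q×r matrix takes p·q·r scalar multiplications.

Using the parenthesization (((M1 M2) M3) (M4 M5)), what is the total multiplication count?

5249

(M1 M2): 7×5 by 5×7 → 7×7, cost 7·5·7 = 245
((M1 M2) M3): 7×7 by 7×9 → 7×9, cost 7·7·9 = 441; cumulative 686
(M4 M5): 9×6 by 6×39 → 9×39, cost 9·6·39 = 2106
(((M1 M2) M3) (M4 M5)): 7×9 by 9×39 → 7×39, cost 7·9·39 = 2457; cumulative 5249
Total: 5249 scalar multiplications.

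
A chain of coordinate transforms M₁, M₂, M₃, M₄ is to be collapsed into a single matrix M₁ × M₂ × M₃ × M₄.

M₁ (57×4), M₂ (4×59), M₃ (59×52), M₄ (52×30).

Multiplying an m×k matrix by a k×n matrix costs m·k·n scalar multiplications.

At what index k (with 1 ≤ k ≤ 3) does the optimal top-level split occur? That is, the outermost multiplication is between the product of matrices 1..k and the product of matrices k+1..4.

1

Adjacent pairs: M₁M₂ = 57·4·59 = 13452; M₂M₃ = 4·59·52 = 12272; M₃M₄ = 59·52·30 = 92040.
Length 3: M₁..M₃: k=1: 0+12272+57·4·52=24128; k=2: 13452+0+57·59·52=188328 → min 24128 | M₂..M₄: k=2: 0+92040+4·59·30=99120; k=3: 12272+0+4·52·30=18512 → min 18512.
Top-level splits: k=1: (M₁..M₁)·(M₂..M₄) → 0+18512+57·4·30 = 25352; k=2: (M₁..M₂)·(M₃..M₄) → 13452+92040+57·59·30 = 206382; k=3: (M₁..M₃)·(M₄..M₄) → 24128+0+57·52·30 = 113048.
Best split is after M₁, i.e. k = 1.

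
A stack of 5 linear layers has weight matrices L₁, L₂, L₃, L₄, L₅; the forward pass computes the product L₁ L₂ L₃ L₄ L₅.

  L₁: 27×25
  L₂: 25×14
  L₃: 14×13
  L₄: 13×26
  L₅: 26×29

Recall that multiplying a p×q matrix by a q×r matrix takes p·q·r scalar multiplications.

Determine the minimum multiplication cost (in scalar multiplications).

33306

Adjacent pairs: L₁L₂ = 27·25·14 = 9450; L₂L₃ = 25·14·13 = 4550; L₃L₄ = 14·13·26 = 4732; L₄L₅ = 13·26·29 = 9802.
Length 3: L₁..L₃: k=1: 0+4550+27·25·13=13325; k=2: 9450+0+27·14·13=14364 → min 13325 | L₂..L₄: k=2: 0+4732+25·14·26=13832; k=3: 4550+0+25·13·26=13000 → min 13000 | L₃..L₅: k=3: 0+9802+14·13·29=15080; k=4: 4732+0+14·26·29=15288 → min 15080.
Length 4: L₁..L₄: k=1: 0+13000+27·25·26=30550; k=2: 9450+4732+27·14·26=24010; k=3: 13325+0+27·13·26=22451 → min 22451 | L₂..L₅: k=2: 0+15080+25·14·29=25230; k=3: 4550+9802+25·13·29=23777; k=4: 13000+0+25·26·29=31850 → min 23777.
Length 5: L₁..L₅: k=1: 0+23777+27·25·29=43352; k=2: 9450+15080+27·14·29=35492; k=3: 13325+9802+27·13·29=33306; k=4: 22451+0+27·26·29=42809 → min 33306.
Optimal order: ((L₁ (L₂ L₃)) (L₄ L₅)) with cost 33306.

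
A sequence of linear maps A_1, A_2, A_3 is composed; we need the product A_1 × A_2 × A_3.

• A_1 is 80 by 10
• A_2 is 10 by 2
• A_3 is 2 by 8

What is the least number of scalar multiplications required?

Order (A_1 × (A_2 × A_3)): (A_2 × A_3): 10×2 by 2×8 → 10×8, cost 10·2·8 = 160; (A_1 × (A_2 × A_3)): 80×10 by 10×8 → 80×8, cost 80·10·8 = 6400; cumulative 6560. Total 6560.
Order ((A_1 × A_2) × A_3): (A_1 × A_2): 80×10 by 10×2 → 80×2, cost 80·10·2 = 1600; ((A_1 × A_2) × A_3): 80×2 by 2×8 → 80×8, cost 80·2·8 = 1280; cumulative 2880. Total 2880.
Minimum: 2880.

2880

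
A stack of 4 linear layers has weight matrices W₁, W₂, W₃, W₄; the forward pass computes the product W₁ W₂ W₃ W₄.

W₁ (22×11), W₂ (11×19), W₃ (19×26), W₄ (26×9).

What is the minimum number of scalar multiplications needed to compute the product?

Adjacent pairs: W₁W₂ = 22·11·19 = 4598; W₂W₃ = 11·19·26 = 5434; W₃W₄ = 19·26·9 = 4446.
Length 3: W₁..W₃: k=1: 0+5434+22·11·26=11726; k=2: 4598+0+22·19·26=15466 → min 11726 | W₂..W₄: k=2: 0+4446+11·19·9=6327; k=3: 5434+0+11·26·9=8008 → min 6327.
Length 4: W₁..W₄: k=1: 0+6327+22·11·9=8505; k=2: 4598+4446+22·19·9=12806; k=3: 11726+0+22·26·9=16874 → min 8505.
Optimal order: (W₁ (W₂ (W₃ W₄))) with cost 8505.

8505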